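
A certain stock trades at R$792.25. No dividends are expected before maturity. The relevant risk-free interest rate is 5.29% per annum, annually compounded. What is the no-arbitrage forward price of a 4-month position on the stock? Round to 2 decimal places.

F = S · (1+r)^T
= 792.25 × 1.017331
F = R$805.98

R$805.98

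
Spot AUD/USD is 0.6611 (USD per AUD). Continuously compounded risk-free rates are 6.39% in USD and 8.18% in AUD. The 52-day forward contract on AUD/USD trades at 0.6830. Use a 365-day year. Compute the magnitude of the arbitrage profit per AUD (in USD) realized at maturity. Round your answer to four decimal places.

0.0236 per AUD (in USD)

Fair forward: F* = S·e^(carry·T), with carry = (r_USD − r_AUD) = 0.0639 − 0.0818 = -0.0179
F* = 0.6611 · e^(-0.0179 × 52/365) = 0.6611 · e^-0.002550 = 0.6611 × 0.997453 = 0.6594
Market 0.6830 > fair 0.6594: forward overpriced → cash-and-carry (buy spot, short the forward).
At maturity, profit = |F_mkt − F*| = |0.6830 − 0.6594| = 0.0236 per AUD (in USD)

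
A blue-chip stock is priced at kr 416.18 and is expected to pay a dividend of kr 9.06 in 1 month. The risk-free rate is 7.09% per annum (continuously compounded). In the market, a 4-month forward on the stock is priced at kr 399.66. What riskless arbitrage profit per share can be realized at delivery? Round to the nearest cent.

PV(dividends) I = 9.06·e^(−0.0709·1/12) = 9.0066
Fair forward F* = (S − I)·e^(rT) = (416.18 − 9.0066)·e^0.023633 = 407.1734 × 1.023914 = 416.9105
Market kr 399.66 < fair 416.9105: forward underpriced → reverse cash-and-carry (short the stock, invest proceeds at r, pay the dividends, go long the forward).
Profit at T = |F_mkt − F*| = |399.66 − 416.9105| = kr 17.25 per share

kr 17.25 per share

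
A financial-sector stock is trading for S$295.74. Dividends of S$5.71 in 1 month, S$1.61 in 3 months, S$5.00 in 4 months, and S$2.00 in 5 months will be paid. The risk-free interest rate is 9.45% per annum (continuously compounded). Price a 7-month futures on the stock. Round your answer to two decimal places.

S$297.70

PV(dividends) I = 5.71·e^(−0.0945·1/12) + 1.61·e^(−0.0945·3/12) + 5.00·e^(−0.0945·4/12) + 2.00·e^(−0.0945·5/12)
I = 5.6652 + 1.5724 + 4.8450 + 1.9228 = 14.0054
F = (S − I)·e^(rT) = (295.74 − 14.0054) · e^(0.0945·7/12)
= 281.7346 · e^0.055125 = 281.7346 × 1.056673 = S$297.70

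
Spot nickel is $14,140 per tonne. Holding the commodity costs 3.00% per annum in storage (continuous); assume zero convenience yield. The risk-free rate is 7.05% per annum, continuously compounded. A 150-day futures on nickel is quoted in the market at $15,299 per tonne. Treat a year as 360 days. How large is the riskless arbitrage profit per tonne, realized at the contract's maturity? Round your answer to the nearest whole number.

$554 per tonne

Fair futures: F* = S·e^(carry·T), with carry = (r + u) = 0.0705 + 0.0300 = 0.1005
F* = 14140 · e^(0.1005 × 150/360) = 14140 · e^0.041875 = 14140 × 1.042764 = $14744.6830
Market $15299 > fair $14744.6830: forward overpriced → cash-and-carry (buy spot, short the forward).
At maturity, profit = |F_mkt − F*| = |15299 − 14744.6830| = $554 per tonne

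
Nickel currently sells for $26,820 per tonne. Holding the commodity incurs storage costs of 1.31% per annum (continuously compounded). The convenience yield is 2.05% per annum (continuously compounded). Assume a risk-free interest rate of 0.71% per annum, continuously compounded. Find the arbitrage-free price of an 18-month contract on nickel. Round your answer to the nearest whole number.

$26,808 per tonne

Net carry = r + u − y = 0.0071 + 0.0131 − 0.0205 = -0.0003
F = S·e^((r+u−y)T) = 26820 · e^(-0.0003 × 18/12) = 26820 · e^-0.000450
= 26820 × 0.999550 = $26,808 per tonne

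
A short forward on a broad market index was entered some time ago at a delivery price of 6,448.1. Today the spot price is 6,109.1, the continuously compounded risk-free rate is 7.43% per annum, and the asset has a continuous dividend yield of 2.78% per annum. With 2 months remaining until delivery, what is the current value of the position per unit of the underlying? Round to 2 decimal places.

287.88

Current fair forward for the remaining 2 months: F = S·e^((r − q)·T), (r − q) = 0.0743 − 0.0278 = 0.0465
F = 6109.1 · e^(0.0465 × 2/12) = 6109.1 × 1.00778011 = 6156.6295
Value of long forward = (F − K)·e^(−rT) = (6156.6295 − 6448.1) · e^(−0.0743·2/12)
= -291.4705 × 0.98769302 = -287.88
Short position value = −(long value) = 287.88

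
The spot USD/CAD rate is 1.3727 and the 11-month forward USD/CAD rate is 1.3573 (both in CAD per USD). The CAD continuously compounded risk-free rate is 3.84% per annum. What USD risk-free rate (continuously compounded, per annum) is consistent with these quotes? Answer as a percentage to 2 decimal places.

F = S·e^((r_CAD − r_USD)T) ⇒ r_USD = r_CAD − ln(F/S)/T
ln(1.3573/1.3727) = -0.011282; /(11/12) = -0.012308
r_USD = 0.0384 + 0.012308 = 0.050708
r_USD = 5.07%

5.07%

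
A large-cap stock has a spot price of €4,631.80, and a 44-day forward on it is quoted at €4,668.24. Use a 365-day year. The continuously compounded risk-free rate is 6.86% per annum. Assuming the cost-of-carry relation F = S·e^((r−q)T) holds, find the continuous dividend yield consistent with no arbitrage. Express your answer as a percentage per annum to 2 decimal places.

From F = S·e^((r−q)T): (r − q) = ln(F/S)/T
ln(4668.24/4631.80) = ln(1.007867) = 0.007836
(r − q) = 0.007836 / (44/365) = 0.065003
q = r − ln(F/S)/T = 0.0686 − 0.065003 = 0.003597
q = 0.36%

0.36%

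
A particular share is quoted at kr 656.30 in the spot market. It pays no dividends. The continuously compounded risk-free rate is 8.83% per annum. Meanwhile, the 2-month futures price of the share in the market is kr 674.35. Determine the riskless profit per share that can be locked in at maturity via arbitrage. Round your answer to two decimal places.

kr 8.32 per share

Fair futures: F* = S·e^(carry·T), with carry = r = 0.0883
F* = 656.30 · e^(0.0883 × 2/12) = 656.30 · e^0.014717 = 656.30 × 1.014826 = kr 666.0303
Market kr 674.35 > fair kr 666.0303: forward overpriced → cash-and-carry (buy spot, short the forward).
At maturity, profit = |F_mkt − F*| = |674.35 − 666.0303| = kr 8.32 per share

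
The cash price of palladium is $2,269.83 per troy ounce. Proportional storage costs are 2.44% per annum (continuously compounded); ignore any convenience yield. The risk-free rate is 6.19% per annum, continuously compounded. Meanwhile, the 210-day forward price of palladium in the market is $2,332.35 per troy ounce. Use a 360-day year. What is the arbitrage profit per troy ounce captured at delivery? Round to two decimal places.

Fair forward: F* = S·e^(carry·T), with carry = (r + u) = 0.0619 + 0.0244 = 0.0863
F* = 2269.83 · e^(0.0863 × 210/360) = 2269.83 · e^0.05034167 = 2269.83 × 1.05163035 = $2387.0221
Market $2332.35 < fair $2387.0221: forward underpriced → reverse cash-and-carry (short spot, go long the forward).
At maturity, profit = |F_mkt − F*| = |2332.35 − 2387.0221| = $54.67 per troy ounce

$54.67 per troy ounce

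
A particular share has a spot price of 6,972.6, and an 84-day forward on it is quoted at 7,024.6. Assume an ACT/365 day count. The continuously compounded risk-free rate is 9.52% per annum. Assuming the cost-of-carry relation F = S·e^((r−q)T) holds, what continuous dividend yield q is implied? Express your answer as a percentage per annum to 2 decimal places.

From F = S·e^((r−q)T): (r − q) = ln(F/S)/T
ln(7024.6/6972.6) = ln(1.007458) = 0.007430
(r − q) = 0.007430 / (84/365) = 0.032285
q = r − ln(F/S)/T = 0.0952 − 0.032285 = 0.062915
q = 6.29%

6.29%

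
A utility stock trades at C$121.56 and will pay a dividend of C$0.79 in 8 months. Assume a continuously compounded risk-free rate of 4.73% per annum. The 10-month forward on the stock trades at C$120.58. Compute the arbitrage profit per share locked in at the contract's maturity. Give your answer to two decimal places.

C$5.07 per share

PV(dividends) I = 0.79·e^(−0.0473·8/12) = 0.7655
Fair forward F* = (S − I)·e^(rT) = (121.56 − 0.7655)·e^0.039417 = 120.7945 × 1.040204 = 125.6509
Market C$120.58 < fair 125.6509: forward underpriced → reverse cash-and-carry (short the stock, invest proceeds at r, pay the dividends, go long the forward).
Profit at T = |F_mkt − F*| = |120.58 − 125.6509| = C$5.07 per share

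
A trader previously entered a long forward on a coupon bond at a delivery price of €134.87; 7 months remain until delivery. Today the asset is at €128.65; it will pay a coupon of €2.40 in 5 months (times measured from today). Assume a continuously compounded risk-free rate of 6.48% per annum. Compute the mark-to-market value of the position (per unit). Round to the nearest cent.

PV(remaining coupons) I = 2.40·e^(−0.0648·5/12) = 2.3361
Current forward F = (S − I)·e^(rT) = (128.65 − 2.3361)·e^(0.0648·7/12) = 126.3139 × 1.038524 = 131.1800
Value (long) = (F − K)·e^(−rT) = (131.1800 − 134.87) × 0.962906 = -3.5531
Value = -€3.55

-€3.55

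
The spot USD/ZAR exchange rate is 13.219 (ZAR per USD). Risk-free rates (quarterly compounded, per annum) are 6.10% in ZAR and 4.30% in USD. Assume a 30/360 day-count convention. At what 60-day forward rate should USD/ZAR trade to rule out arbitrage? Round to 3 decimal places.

13.258

By covered interest parity, F = S · (1+r_ZAR/4)^(4T) / (1+r_USD/4)^(4T)
= 13.219 × 1.010141 / 1.007154 = 13.219 × 1.002966
F = 13.258 ZAR per USD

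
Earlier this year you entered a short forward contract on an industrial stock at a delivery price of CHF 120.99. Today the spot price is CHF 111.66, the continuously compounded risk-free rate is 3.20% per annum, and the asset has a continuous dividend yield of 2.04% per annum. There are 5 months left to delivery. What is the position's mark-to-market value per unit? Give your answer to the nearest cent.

Current fair forward for the remaining 5 months: F = S·e^((r − q)·T), (r − q) = 0.0320 − 0.0204 = 0.0116
F = 111.66 · e^(0.0116 × 5/12) = 111.66 × 1.004845 = 112.2010
Value of long forward = (F − K)·e^(−rT) = (112.2010 − 120.99) · e^(−0.0320·5/12)
= -8.7890 × 0.986755 = -8.67
Short position value = −(long value) = CHF 8.67

CHF 8.67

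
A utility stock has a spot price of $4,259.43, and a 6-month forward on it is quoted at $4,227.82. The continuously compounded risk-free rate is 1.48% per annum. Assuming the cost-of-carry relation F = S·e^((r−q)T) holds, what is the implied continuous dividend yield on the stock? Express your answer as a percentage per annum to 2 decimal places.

2.97%

From F = S·e^((r−q)T): (r − q) = ln(F/S)/T
ln(4227.82/4259.43) = ln(0.992579) = -0.007449
(r − q) = -0.007449 / (6/12) = -0.014898
q = r − ln(F/S)/T = 0.0148 + 0.014898 = 0.029698
q = 2.97%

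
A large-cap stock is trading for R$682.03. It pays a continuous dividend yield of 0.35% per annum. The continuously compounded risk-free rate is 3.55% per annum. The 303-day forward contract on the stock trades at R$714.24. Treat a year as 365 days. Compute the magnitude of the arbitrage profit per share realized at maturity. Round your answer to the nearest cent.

R$13.85 per share

Fair forward: F* = S·e^(carry·T), with carry = (r − q) = 0.0355 − 0.0035 = 0.0320
F* = 682.03 · e^(0.0320 × 303/365) = 682.03 · e^0.026564 = 682.03 × 1.026920 = R$700.3902
Market R$714.24 > fair R$700.3902: forward overpriced → cash-and-carry (buy spot, short the forward).
At maturity, profit = |F_mkt − F*| = |714.24 − 700.3902| = R$13.85 per share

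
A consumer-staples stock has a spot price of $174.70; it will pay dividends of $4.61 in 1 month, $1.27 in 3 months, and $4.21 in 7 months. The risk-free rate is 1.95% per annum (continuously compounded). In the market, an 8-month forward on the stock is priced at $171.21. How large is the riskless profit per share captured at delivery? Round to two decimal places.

PV(dividends) I = 4.61·e^(−0.0195·1/12) + 1.27·e^(−0.0195·3/12) + 4.21·e^(−0.0195·7/12) = 10.0287
Fair forward F* = (S − I)·e^(rT) = (174.70 − 10.0287)·e^0.013000 = 164.6713 × 1.013085 = 166.8260
Market $171.21 > fair 166.8260: forward overpriced → cash-and-carry (borrow at r, buy the stock and collect the dividends, short the forward).
Profit at T = |F_mkt − F*| = |171.21 − 166.8260| = $4.38 per share

$4.38 per share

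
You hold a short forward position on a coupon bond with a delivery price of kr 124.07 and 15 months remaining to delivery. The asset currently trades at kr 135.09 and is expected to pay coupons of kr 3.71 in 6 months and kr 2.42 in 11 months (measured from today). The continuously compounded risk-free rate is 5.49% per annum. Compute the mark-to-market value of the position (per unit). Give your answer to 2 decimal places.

-kr 13.34

PV(remaining coupons) I = 3.71·e^(−0.0549·6/12) + 2.42·e^(−0.0549·11/12) = 5.9108
Current forward F = (S − I)·e^(rT) = (135.09 − 5.9108)·e^(0.0549·15/12) = 129.1792 × 1.071034 = 138.3553
Value (long) = (F − K)·e^(−rT) = (138.3553 − 124.07) × 0.933677 = 13.3379
Short position value = −(long value) = -kr 13.34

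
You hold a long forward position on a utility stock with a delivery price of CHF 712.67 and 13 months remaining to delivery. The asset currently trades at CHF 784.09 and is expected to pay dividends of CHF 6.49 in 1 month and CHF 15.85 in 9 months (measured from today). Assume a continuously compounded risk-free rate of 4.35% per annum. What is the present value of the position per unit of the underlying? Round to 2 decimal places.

PV(remaining dividends) I = 6.49·e^(−0.0435·1/12) + 15.85·e^(−0.0435·9/12) = 21.8078
Current forward F = (S − I)·e^(rT) = (784.09 − 21.8078)·e^(0.0435·13/12) = 762.2822 × 1.048253 = 799.0646
Value (long) = (F − K)·e^(−rT) = (799.0646 − 712.67) × 0.953968 = 82.4177
Value = CHF 82.42

CHF 82.42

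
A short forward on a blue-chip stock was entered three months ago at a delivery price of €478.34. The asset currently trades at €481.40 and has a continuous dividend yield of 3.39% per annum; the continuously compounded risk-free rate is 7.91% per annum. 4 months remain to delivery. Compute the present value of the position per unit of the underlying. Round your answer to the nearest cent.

Current fair forward for the remaining 4 months: F = S·e^((r − q)·T), (r − q) = 0.0791 − 0.0339 = 0.0452
F = 481.40 · e^(0.0452 × 4/12) = 481.40 × 1.015181 = 488.7081
Value of long forward = (F − K)·e^(−rT) = (488.7081 − 478.34) · e^(−0.0791·4/12)
= 10.3681 × 0.973978 = 10.10
Short position value = −(long value) = -€10.10

-€10.10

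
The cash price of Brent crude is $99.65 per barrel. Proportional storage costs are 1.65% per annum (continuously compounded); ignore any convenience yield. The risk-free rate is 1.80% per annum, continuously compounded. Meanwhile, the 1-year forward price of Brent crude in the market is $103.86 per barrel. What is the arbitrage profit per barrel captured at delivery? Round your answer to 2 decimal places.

Fair forward: F* = S·e^(carry·T), with carry = (r + u) = 0.0180 + 0.0165 = 0.0345
F* = 99.65 · e^(0.0345 × 12/12) = 99.65 · e^0.034500 = 99.65 × 1.035102 = $103.1479
Market $103.86 > fair $103.1479: forward overpriced → cash-and-carry (buy spot, short the forward).
At maturity, profit = |F_mkt − F*| = |103.86 − 103.1479| = $0.71 per barrel

$0.71 per barrel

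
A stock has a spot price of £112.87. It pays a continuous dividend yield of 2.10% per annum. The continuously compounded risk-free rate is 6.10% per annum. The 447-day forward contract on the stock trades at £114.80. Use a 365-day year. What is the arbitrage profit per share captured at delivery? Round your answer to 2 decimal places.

Fair forward: F* = S·e^(carry·T), with carry = (r − q) = 0.0610 − 0.0210 = 0.0400
F* = 112.87 · e^(0.0400 × 447/365) = 112.87 · e^0.048986 = 112.87 × 1.050206 = £118.5368
Market £114.80 < fair £118.5368: forward underpriced → reverse cash-and-carry (short spot, go long the forward).
At maturity, profit = |F_mkt − F*| = |114.80 − 118.5368| = £3.74 per share

£3.74 per share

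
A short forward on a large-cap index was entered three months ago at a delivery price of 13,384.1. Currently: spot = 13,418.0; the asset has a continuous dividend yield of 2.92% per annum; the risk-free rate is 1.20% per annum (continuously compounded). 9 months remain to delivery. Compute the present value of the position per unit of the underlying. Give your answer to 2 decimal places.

Current fair forward for the remaining 9 months: F = S·e^((r − q)·T), (r − q) = 0.0120 − 0.0292 = -0.0172
F = 13418.0 · e^(-0.0172 × 9/12) = 13418.0 × 0.98718285 = 13246.0195
Value of long forward = (F − K)·e^(−rT) = (13246.0195 − 13384.1) · e^(−0.0120·9/12)
= -138.0805 × 0.99104038 = -136.84
Short position value = −(long value) = 136.84

136.84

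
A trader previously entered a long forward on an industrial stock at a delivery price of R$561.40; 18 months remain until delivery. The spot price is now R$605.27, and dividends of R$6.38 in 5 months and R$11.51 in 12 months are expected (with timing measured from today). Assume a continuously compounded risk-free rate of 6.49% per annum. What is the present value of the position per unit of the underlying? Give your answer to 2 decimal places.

PV(remaining dividends) I = 6.38·e^(−0.0649·5/12) + 11.51·e^(−0.0649·12/12) = 16.9965
Current forward F = (S − I)·e^(rT) = (605.27 − 16.9965)·e^(0.0649·18/12) = 588.2735 × 1.102246 = 648.4221
Value (long) = (F − K)·e^(−rT) = (648.4221 − 561.40) × 0.907238 = 78.9498
Value = R$78.95

R$78.95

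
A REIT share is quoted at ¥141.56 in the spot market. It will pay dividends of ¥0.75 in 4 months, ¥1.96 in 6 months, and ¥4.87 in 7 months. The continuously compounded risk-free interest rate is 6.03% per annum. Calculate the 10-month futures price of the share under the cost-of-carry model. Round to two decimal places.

¥141.14

PV(dividends) I = 0.75·e^(−0.0603·4/12) + 1.96·e^(−0.0603·6/12) + 4.87·e^(−0.0603·7/12)
I = 0.7351 + 1.9018 + 4.7017 = 7.3386
F = (S − I)·e^(rT) = (141.56 − 7.3386) · e^(0.0603·10/12)
= 134.2214 · e^0.050250 = 134.2214 × 1.051534 = ¥141.14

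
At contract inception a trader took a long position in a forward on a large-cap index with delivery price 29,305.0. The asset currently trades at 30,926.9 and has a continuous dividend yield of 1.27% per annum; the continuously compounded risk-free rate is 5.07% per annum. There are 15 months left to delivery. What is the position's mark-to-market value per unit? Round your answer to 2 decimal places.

2934.39

Current fair forward for the remaining 15 months: F = S·e^((r − q)·T), (r − q) = 0.0507 − 0.0127 = 0.0380
F = 30926.9 · e^(0.0380 × 15/12) = 30926.9 × 1.04864620 = 32431.3762
Value of long forward = (F − K)·e^(−rT) = (32431.3762 − 29305.0) · e^(−0.0507·15/12)
= 3126.3762 × 0.93859144 = 2934.39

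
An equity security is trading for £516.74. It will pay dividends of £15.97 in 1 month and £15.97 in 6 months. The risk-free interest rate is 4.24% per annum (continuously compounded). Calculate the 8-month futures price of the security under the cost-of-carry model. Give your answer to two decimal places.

PV(dividends) I = 15.97·e^(−0.0424·1/12) + 15.97·e^(−0.0424·6/12)
I = 15.9137 + 15.6350 = 31.5487
F = (S − I)·e^(rT) = (516.74 − 31.5487) · e^(0.0424·8/12)
= 485.1913 · e^0.028267 = 485.1913 × 1.028670 = £499.10

£499.10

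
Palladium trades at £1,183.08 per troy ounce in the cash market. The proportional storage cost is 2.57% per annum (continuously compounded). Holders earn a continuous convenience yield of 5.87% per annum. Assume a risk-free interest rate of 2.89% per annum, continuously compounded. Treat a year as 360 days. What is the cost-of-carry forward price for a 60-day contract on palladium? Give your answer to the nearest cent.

Net carry = r + u − y = 0.0289 + 0.0257 − 0.0587 = -0.0041
F = S·e^((r+u−y)T) = 1183.08 · e^(-0.0041 × 60/360) = 1183.08 · e^-0.00068333
= 1183.08 × 0.99931690 = £1,182.27 per troy ounce

£1,182.27 per troy ounce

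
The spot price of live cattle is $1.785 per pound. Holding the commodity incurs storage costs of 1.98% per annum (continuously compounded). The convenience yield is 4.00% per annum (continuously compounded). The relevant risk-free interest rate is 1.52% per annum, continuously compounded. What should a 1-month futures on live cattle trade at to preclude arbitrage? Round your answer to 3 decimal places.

Net carry = r + u − y = 0.0152 + 0.0198 − 0.0400 = -0.0050
F = S·e^((r+u−y)T) = 1.785 · e^(-0.0050 × 1/12) = 1.785 · e^-0.000417
= 1.785 × 0.999583 = $1.784 per pound

$1.784 per pound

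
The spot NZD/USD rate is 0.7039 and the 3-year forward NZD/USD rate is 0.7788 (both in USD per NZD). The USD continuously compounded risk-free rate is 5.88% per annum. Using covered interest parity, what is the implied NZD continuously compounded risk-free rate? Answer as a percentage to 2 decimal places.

F = S·e^((r_USD − r_NZD)T) ⇒ r_NZD = r_USD − ln(F/S)/T
ln(0.7788/0.7039) = 0.101118; /(3) = 0.033706
r_NZD = 0.0588 − 0.033706 = 0.025094
r_NZD = 2.51%

2.51%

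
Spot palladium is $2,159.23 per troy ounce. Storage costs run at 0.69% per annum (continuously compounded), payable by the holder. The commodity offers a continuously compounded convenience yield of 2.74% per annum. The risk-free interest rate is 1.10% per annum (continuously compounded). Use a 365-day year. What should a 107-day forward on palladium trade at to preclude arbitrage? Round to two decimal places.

Net carry = r + u − y = 0.0110 + 0.0069 − 0.0274 = -0.0095
F = S·e^((r+u−y)T) = 2159.23 · e^(-0.0095 × 107/365) = 2159.23 · e^-0.00278493
= 2159.23 × 0.99721894 = $2,153.23 per troy ounce

$2,153.23 per troy ounce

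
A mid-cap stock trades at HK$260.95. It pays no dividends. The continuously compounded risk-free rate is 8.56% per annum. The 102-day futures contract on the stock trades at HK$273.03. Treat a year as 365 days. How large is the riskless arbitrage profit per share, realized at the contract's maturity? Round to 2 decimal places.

HK$5.76 per share

Fair futures: F* = S·e^(carry·T), with carry = r = 0.0856
F* = 260.95 · e^(0.0856 × 102/365) = 260.95 · e^0.023921 = 260.95 × 1.024209 = HK$267.2673
Market HK$273.03 > fair HK$267.2673: forward overpriced → cash-and-carry (buy spot, short the forward).
At maturity, profit = |F_mkt − F*| = |273.03 − 267.2673| = HK$5.76 per share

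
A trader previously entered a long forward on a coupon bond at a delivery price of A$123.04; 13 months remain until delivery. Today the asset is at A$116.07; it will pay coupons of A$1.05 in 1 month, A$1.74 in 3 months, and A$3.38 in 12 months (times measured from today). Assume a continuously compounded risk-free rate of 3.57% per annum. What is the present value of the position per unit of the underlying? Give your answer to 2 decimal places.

PV(remaining coupons) I = 1.05·e^(−0.0357·1/12) + 1.74·e^(−0.0357·3/12) + 3.38·e^(−0.0357·12/12) = 6.0329
Current forward F = (S − I)·e^(rT) = (116.07 − 6.0329)·e^(0.0357·13/12) = 110.0371 × 1.039433 = 114.3762
Value (long) = (F − K)·e^(−rT) = (114.3762 − 123.04) × 0.962063 = -8.3351
Value = -A$8.34

-A$8.34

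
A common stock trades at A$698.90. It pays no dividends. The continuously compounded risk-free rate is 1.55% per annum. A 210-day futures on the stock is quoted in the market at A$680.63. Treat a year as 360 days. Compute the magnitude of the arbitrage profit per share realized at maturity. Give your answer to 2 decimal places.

A$24.62 per share

Fair futures: F* = S·e^(carry·T), with carry = r = 0.0155
F* = 698.90 · e^(0.0155 × 210/360) = 698.90 · e^0.009042 = 698.90 × 1.009083 = A$705.2481
Market A$680.63 < fair A$705.2481: forward underpriced → reverse cash-and-carry (short spot, go long the forward).
At maturity, profit = |F_mkt − F*| = |680.63 − 705.2481| = A$24.62 per share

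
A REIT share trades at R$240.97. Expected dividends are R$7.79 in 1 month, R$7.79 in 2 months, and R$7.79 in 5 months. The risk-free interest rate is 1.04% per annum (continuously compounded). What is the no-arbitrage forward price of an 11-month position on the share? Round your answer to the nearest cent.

PV(dividends) I = 7.79·e^(−0.0104·1/12) + 7.79·e^(−0.0104·2/12) + 7.79·e^(−0.0104·5/12)
I = 7.7833 + 7.7765 + 7.7563 = 23.3161
F = (S − I)·e^(rT) = (240.97 − 23.3161) · e^(0.0104·11/12)
= 217.6539 · e^0.009533 = 217.6539 × 1.009579 = R$219.74

R$219.74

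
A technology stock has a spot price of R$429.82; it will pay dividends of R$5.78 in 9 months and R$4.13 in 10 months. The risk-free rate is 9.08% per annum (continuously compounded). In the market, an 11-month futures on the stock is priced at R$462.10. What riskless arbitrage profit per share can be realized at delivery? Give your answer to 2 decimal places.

R$5.00 per share

PV(dividends) I = 5.78·e^(−0.0908·9/12) + 4.13·e^(−0.0908·10/12) = 9.2285
Fair futures F* = (S − I)·e^(rT) = (429.82 − 9.2285)·e^0.083233 = 420.5915 × 1.086795 = 457.0967
Market R$462.10 > fair 457.0967: forward overpriced → cash-and-carry (borrow at r, buy the stock and collect the dividends, short the forward).
Profit at T = |F_mkt − F*| = |462.10 − 457.0967| = R$5.00 per share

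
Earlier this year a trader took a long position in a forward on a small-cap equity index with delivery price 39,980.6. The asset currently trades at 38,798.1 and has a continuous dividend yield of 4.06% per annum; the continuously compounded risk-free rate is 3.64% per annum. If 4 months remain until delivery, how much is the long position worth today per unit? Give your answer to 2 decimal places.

Current fair forward for the remaining 4 months: F = S·e^((r − q)·T), (r − q) = 0.0364 − 0.0406 = -0.0042
F = 38798.1 · e^(-0.0042 × 4/12) = 38798.1 × 0.99860098 = 38743.8207
Value of long forward = (F − K)·e^(−rT) = (38743.8207 − 39980.6) · e^(−0.0364·4/12)
= -1236.7793 × 0.98793998 = -1221.86

-1221.86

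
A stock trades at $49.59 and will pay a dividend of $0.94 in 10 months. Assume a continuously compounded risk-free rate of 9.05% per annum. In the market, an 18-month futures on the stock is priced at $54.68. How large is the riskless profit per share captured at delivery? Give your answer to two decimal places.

PV(dividends) I = 0.94·e^(−0.0905·10/12) = 0.8717
Fair futures F* = (S − I)·e^(rT) = (49.59 − 0.8717)·e^0.135750 = 48.7183 × 1.145396 = 55.8017
Market $54.68 < fair 55.8017: forward underpriced → reverse cash-and-carry (short the stock, invest proceeds at r, pay the dividends, go long the forward).
Profit at T = |F_mkt − F*| = |54.68 − 55.8017| = $1.12 per share

$1.12 per share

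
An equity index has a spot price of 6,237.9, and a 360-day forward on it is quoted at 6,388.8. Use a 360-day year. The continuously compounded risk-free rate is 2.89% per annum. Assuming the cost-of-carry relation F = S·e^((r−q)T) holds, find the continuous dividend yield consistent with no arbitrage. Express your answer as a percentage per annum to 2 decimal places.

0.50%

From F = S·e^((r−q)T): (r − q) = ln(F/S)/T
ln(6388.8/6237.9) = ln(1.024191) = 0.023903
(r − q) = 0.023903 / (360/360) = 0.023903
q = r − ln(F/S)/T = 0.0289 − 0.023903 = 0.004997
q = 0.50%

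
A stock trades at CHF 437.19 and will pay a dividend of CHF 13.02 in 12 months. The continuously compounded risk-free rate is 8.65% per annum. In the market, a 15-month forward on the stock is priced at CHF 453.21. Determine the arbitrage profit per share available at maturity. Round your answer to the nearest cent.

PV(dividends) I = 13.02·e^(−0.0865·12/12) = 11.9411
Fair forward F* = (S − I)·e^(rT) = (437.19 − 11.9411)·e^0.108125 = 425.2489 × 1.114187 = 473.8068
Market CHF 453.21 < fair 473.8068: forward underpriced → reverse cash-and-carry (short the stock, invest proceeds at r, pay the dividends, go long the forward).
Profit at T = |F_mkt − F*| = |453.21 − 473.8068| = CHF 20.60 per share

CHF 20.60 per share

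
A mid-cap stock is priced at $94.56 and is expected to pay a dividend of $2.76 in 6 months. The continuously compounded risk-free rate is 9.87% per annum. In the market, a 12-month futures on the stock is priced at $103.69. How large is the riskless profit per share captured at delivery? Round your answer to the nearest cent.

$2.22 per share

PV(dividends) I = 2.76·e^(−0.0987·6/12) = 2.6271
Fair futures F* = (S − I)·e^(rT) = (94.56 − 2.6271)·e^0.098700 = 91.9329 × 1.103735 = 101.4696
Market $103.69 > fair 101.4696: forward overpriced → cash-and-carry (borrow at r, buy the stock and collect the dividends, short the forward).
Profit at T = |F_mkt − F*| = |103.69 − 101.4696| = $2.22 per share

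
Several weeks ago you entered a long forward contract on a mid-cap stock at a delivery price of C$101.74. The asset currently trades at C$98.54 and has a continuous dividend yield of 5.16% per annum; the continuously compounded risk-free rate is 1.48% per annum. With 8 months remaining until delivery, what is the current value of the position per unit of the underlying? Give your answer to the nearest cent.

-C$5.53

Current fair forward for the remaining 8 months: F = S·e^((r − q)·T), (r − q) = 0.0148 − 0.0516 = -0.0368
F = 98.54 · e^(-0.0368 × 8/12) = 98.54 × 0.975765 = 96.1519
Value of long forward = (F − K)·e^(−rT) = (96.1519 − 101.74) · e^(−0.0148·8/12)
= -5.5881 × 0.990182 = -5.53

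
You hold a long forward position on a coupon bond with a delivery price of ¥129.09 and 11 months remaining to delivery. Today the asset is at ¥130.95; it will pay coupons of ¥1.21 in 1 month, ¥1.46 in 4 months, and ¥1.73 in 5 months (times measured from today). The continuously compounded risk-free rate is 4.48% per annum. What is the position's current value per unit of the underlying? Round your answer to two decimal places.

¥2.71

PV(remaining coupons) I = 1.21·e^(−0.0448·1/12) + 1.46·e^(−0.0448·4/12) + 1.73·e^(−0.0448·5/12) = 4.3419
Current forward F = (S − I)·e^(rT) = (130.95 − 4.3419)·e^(0.0448·11/12) = 126.6081 × 1.041922 = 131.9158
Value (long) = (F − K)·e^(−rT) = (131.9158 − 129.09) × 0.959765 = 2.7121
Value = ¥2.71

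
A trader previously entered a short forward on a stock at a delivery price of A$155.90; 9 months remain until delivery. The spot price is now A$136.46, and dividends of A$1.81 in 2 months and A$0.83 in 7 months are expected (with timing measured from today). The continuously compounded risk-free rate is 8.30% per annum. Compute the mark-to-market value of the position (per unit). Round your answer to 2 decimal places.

PV(remaining dividends) I = 1.81·e^(−0.0830·2/12) + 0.83·e^(−0.0830·7/12) = 2.5759
Current forward F = (S − I)·e^(rT) = (136.46 − 2.5759)·e^(0.0830·9/12) = 133.8841 × 1.064228 = 142.4832
Value (long) = (F − K)·e^(−rT) = (142.4832 − 155.90) × 0.939648 = -12.6071
Short position value = −(long value) = A$12.61

A$12.61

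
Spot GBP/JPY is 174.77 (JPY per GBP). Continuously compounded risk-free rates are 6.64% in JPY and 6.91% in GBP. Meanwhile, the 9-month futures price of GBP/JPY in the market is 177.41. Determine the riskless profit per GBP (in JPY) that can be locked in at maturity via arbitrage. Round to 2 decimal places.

2.99 per GBP (in JPY)

Fair futures: F* = S·e^(carry·T), with carry = (r_JPY − r_GBP) = 0.0664 − 0.0691 = -0.0027
F* = 174.77 · e^(-0.0027 × 9/12) = 174.77 · e^-0.002025 = 174.77 × 0.997977 = 174.4164
Market 177.41 > fair 174.4164: forward overpriced → cash-and-carry (buy spot, short the forward).
At maturity, profit = |F_mkt − F*| = |177.41 − 174.4164| = 2.99 per GBP (in JPY)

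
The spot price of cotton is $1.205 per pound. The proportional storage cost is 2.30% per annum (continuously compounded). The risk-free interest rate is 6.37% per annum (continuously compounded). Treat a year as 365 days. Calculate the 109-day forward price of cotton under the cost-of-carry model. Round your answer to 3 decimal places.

Net carry = r + u − y = 0.0637 + 0.0230 − 0.0000 = 0.0867
F = S·e^((r+u−y)T) = 1.205 · e^(0.0867 × 109/365) = 1.205 · e^0.025891
= 1.205 × 1.026229 = $1.237 per pound

$1.237 per pound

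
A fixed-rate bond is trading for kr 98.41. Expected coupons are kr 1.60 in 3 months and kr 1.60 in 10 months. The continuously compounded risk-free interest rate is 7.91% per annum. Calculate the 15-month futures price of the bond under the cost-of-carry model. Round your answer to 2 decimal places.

kr 105.25

PV(coupons) I = 1.60·e^(−0.0791·3/12) + 1.60·e^(−0.0791·10/12)
I = 1.5687 + 1.4979 = 3.0666
F = (S − I)·e^(rT) = (98.41 − 3.0666) · e^(0.0791·15/12)
= 95.3434 · e^0.098875 = 95.3434 × 1.103928 = kr 105.25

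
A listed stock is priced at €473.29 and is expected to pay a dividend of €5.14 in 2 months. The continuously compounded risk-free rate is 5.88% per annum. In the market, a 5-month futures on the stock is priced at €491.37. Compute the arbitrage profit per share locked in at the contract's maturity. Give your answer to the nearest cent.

€11.56 per share

PV(dividends) I = 5.14·e^(−0.0588·2/12) = 5.0899
Fair futures F* = (S − I)·e^(rT) = (473.29 − 5.0899)·e^0.024500 = 468.2001 × 1.024803 = 479.8129
Market €491.37 > fair 479.8129: forward overpriced → cash-and-carry (borrow at r, buy the stock and collect the dividends, short the forward).
Profit at T = |F_mkt − F*| = |491.37 − 479.8129| = €11.56 per share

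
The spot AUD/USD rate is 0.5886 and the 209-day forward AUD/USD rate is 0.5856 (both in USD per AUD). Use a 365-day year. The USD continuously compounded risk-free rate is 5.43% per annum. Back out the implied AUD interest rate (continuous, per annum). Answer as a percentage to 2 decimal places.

6.32%

F = S·e^((r_USD − r_AUD)T) ⇒ r_AUD = r_USD − ln(F/S)/T
ln(0.5856/0.5886) = -0.005110; /(209/365) = -0.008924
r_AUD = 0.0543 + 0.008924 = 0.063224
r_AUD = 6.32%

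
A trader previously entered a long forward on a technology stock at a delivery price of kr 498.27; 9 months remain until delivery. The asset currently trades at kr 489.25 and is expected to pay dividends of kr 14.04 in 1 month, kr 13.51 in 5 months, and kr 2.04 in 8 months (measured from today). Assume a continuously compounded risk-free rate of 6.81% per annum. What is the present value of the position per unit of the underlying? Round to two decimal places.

-kr 13.25

PV(remaining dividends) I = 14.04·e^(−0.0681·1/12) + 13.51·e^(−0.0681·5/12) + 2.04·e^(−0.0681·8/12) = 29.0420
Current forward F = (S − I)·e^(rT) = (489.25 − 29.0420)·e^(0.0681·9/12) = 460.2080 × 1.052402 = 484.3238
Value (long) = (F − K)·e^(−rT) = (484.3238 − 498.27) × 0.950207 = -13.2518
Value = -kr 13.25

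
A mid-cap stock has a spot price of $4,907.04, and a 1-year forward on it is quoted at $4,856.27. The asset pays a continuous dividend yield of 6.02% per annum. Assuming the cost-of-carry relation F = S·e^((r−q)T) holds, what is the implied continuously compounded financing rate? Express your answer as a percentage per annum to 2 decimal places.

From F = S·e^((r−q)T): (r − q) = ln(F/S)/T
ln(4856.27/4907.04) = ln(0.989654) = -0.010400
(r − q) = -0.010400 / (1) = -0.010400
r = ln(F/S)/T + q = -0.010400 + 0.0602 = 0.049800
r = 4.98%

4.98%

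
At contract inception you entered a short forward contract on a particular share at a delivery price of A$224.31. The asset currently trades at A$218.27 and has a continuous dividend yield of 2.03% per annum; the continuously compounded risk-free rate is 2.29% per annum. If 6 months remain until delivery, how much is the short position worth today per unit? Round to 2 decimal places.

A$5.69

Current fair forward for the remaining 6 months: F = S·e^((r − q)·T), (r − q) = 0.0229 − 0.0203 = 0.0026
F = 218.27 · e^(0.0026 × 6/12) = 218.27 × 1.001301 = 218.5540
Value of long forward = (F − K)·e^(−rT) = (218.5540 − 224.31) · e^(−0.0229·6/12)
= -5.7560 × 0.988615 = -5.69
Short position value = −(long value) = A$5.69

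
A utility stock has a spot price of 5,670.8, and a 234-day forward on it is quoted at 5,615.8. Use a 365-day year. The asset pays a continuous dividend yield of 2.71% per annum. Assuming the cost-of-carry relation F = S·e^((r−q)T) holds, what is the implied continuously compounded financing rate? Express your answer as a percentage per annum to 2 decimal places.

1.19%

From F = S·e^((r−q)T): (r − q) = ln(F/S)/T
ln(5615.8/5670.8) = ln(0.990301) = -0.009746
(r − q) = -0.009746 / (234/365) = -0.015202
r = ln(F/S)/T + q = -0.015202 + 0.0271 = 0.011898
r = 1.19%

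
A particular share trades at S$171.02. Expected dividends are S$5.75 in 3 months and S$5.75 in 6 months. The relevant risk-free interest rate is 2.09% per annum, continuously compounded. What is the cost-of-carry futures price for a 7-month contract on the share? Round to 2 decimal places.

S$161.57

PV(dividends) I = 5.75·e^(−0.0209·3/12) + 5.75·e^(−0.0209·6/12)
I = 5.7200 + 5.6902 = 11.4102
F = (S − I)·e^(rT) = (171.02 − 11.4102) · e^(0.0209·7/12)
= 159.6098 · e^0.012192 = 159.6098 × 1.012267 = S$161.57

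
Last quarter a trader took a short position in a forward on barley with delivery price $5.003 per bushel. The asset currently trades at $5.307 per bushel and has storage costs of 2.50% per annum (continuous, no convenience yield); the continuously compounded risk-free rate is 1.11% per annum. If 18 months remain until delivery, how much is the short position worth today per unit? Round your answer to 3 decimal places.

Current fair forward for the remaining 18 months: F = S·e^((r + u)·T), (r + u) = 0.0111 + 0.0250 = 0.0361
F = 5.307 · e^(0.0361 × 18/12) = 5.307 × 1.055643 = 5.6023
Value of long forward = (F − K)·e^(−rT) = (5.6023 − 5.003) · e^(−0.0111·18/12)
= 0.5993 × 0.983488 = 0.589
Short position value = −(long value) = -$0.589

-$0.589 per bushel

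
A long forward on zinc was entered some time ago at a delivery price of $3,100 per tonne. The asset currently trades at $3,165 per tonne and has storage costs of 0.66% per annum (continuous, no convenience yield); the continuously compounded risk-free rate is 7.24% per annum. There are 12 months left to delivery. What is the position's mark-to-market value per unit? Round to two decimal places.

$302.47 per tonne

Current fair forward for the remaining 12 months: F = S·e^((r + u)·T), (r + u) = 0.0724 + 0.0066 = 0.0790
F = 3165 · e^(0.0790 × 12/12) = 3165 × 1.08220432 = 3425.1767
Value of long forward = (F − K)·e^(−rT) = (3425.1767 − 3100) · e^(−0.0724·12/12)
= 325.1767 × 0.93015876 = 302.47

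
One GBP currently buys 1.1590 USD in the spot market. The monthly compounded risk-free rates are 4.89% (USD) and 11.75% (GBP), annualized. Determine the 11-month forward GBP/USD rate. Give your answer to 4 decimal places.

1.0888

By covered interest parity, F = S · (1+r_USD/12)^(12T) / (1+r_GBP/12)^(12T)
= 1.1590 × 1.045750 / 1.113140 = 1.1590 × 0.939460
F = 1.0888 USD per GBP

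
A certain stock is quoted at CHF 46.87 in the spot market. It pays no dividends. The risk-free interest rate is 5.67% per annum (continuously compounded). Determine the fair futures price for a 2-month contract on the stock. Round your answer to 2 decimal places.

CHF 47.32

F = S·e^(rT) = 46.87 · e^(0.0567 × 2/12)
= 46.87 · e^0.009450 = 46.87 × 1.009495
F = CHF 47.32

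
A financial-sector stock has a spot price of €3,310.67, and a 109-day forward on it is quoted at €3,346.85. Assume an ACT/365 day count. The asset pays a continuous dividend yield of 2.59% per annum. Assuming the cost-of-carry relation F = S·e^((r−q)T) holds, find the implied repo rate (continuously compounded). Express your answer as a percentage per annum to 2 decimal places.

6.23%

From F = S·e^((r−q)T): (r − q) = ln(F/S)/T
ln(3346.85/3310.67) = ln(1.010928) = 0.010869
(r − q) = 0.010869 / (109/365) = 0.036396
r = ln(F/S)/T + q = 0.036396 + 0.0259 = 0.062296
r = 6.23%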